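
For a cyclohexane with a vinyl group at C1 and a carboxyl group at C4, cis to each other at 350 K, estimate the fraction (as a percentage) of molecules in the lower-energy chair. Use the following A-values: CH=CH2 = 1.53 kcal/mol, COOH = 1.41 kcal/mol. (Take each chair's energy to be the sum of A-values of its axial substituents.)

54.3%

C1 and C4 have opposite parity, so for the cis isomer the two substituents are one axial and one equatorial in each chair.
Chair I (vinyl axial, carboxyl equatorial): E = 1.53 kcal/mol; chair II (vinyl equatorial, carboxyl axial): E = 1.41 kcal/mol.
ΔG = 0.12 kcal/mol between the two chairs.
K = exp(ΔG/RT) with R = 1.987×10⁻³ kcal mol⁻¹ K⁻¹ and T = 350 K gives K ≈ 1.19.
Fraction in the lower-energy chair = K/(K+1) = 54.3%.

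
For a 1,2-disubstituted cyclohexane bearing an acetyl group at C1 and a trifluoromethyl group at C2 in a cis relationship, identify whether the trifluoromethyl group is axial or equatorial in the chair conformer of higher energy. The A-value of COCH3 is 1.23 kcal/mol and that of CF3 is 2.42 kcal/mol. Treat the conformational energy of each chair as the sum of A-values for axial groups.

axial

C1 and C2 have opposite parity, so for the cis isomer the two substituents are one axial and one equatorial in each chair.
Chair I (acetyl axial, trifluoromethyl equatorial): E = 1.23 kcal/mol.
Chair II (acetyl equatorial, trifluoromethyl axial): E = 2.42 kcal/mol.
Chair II is the less stable (higher-energy) conformer, and in that chair the trifluoromethyl group is axial.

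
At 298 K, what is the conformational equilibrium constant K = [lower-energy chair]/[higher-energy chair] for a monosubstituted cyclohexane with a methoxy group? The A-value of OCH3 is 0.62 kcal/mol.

K ≈ 2.85

One chair has the methoxy group axial (E = 0.62 kcal/mol) and the other has it equatorial (E = 0).
ΔG = 0.62 kcal/mol between the two chairs.
K = exp(ΔG/RT) with R = 1.987×10⁻³ kcal mol⁻¹ K⁻¹ and T = 298 K gives K ≈ 2.85.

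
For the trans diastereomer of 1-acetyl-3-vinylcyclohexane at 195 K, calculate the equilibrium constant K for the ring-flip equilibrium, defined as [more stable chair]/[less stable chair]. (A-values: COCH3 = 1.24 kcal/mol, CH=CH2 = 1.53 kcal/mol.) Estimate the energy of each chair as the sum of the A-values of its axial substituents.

K ≈ 2.11

C1 and C3 have the same parity, so for the trans isomer the two substituents are one axial and one equatorial in each chair.
Chair I (acetyl axial, vinyl equatorial): E = 1.24 kcal/mol; chair II (acetyl equatorial, vinyl axial): E = 1.53 kcal/mol.
ΔG = 0.29 kcal/mol between the two chairs.
K = exp(ΔG/RT) with R = 1.987×10⁻³ kcal mol⁻¹ K⁻¹ and T = 195 K gives K ≈ 2.11.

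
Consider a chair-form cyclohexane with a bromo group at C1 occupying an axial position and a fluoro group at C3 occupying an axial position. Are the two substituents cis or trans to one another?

C1 and C3 have the same parity, so their axial bonds point in the same direction.
With same-parity carbons, two substituents on the same face are both axial or both equatorial; opposite faces give one of each.
Here the groups are axial/axial → same face → cis.

cis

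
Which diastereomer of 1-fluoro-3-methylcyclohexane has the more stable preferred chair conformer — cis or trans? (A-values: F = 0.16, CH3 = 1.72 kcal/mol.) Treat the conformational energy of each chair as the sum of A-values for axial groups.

At 1,3 positions (parity same): cis → (e,e or a,a); trans → (a,e or e,a).
Best chair for cis: E = 0.00 kcal/mol; best chair for trans: E = 0.16 kcal/mol.
The cis isomer is lower by 0.16 kcal/mol.

cis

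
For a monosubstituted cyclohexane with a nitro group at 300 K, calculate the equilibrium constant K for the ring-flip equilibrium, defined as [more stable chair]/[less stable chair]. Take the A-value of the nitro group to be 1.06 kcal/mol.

One chair has the nitro group axial (E = 1.06 kcal/mol) and the other has it equatorial (E = 0).
ΔG = 1.06 kcal/mol between the two chairs.
K = exp(ΔG/RT) with R = 1.987×10⁻³ kcal mol⁻¹ K⁻¹ and T = 300 K gives K ≈ 5.92.

K ≈ 5.92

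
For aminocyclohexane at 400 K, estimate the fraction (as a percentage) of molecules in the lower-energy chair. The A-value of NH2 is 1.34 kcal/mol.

One chair has the amino group axial (E = 1.34 kcal/mol) and the other has it equatorial (E = 0).
ΔG = 1.34 kcal/mol between the two chairs.
K = exp(ΔG/RT) with R = 1.987×10⁻³ kcal mol⁻¹ K⁻¹ and T = 400 K gives K ≈ 5.4.
Fraction in the lower-energy chair = K/(K+1) = 84.4%.

84.4%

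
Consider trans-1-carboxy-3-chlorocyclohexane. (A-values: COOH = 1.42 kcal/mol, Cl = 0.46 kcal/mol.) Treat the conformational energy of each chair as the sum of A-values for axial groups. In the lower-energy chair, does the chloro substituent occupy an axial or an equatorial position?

C1 and C3 have the same parity, so for the trans isomer the two substituents are one axial and one equatorial in each chair.
Chair I (carboxyl axial, chloro equatorial): E = 1.42 kcal/mol.
Chair II (carboxyl equatorial, chloro axial): E = 0.46 kcal/mol.
Chair II is the more stable (lower-energy) conformer, and in that chair the chloro group is axial.

axial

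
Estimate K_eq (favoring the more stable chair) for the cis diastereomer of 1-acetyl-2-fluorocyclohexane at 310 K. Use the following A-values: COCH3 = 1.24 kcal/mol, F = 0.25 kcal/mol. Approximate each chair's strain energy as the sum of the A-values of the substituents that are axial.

C1 and C2 have opposite parity, so for the cis isomer the two substituents are one axial and one equatorial in each chair.
Chair I (acetyl axial, fluoro equatorial): E = 1.24 kcal/mol; chair II (acetyl equatorial, fluoro axial): E = 0.25 kcal/mol.
ΔG = 0.99 kcal/mol between the two chairs.
K = exp(ΔG/RT) with R = 1.987×10⁻³ kcal mol⁻¹ K⁻¹ and T = 310 K gives K ≈ 4.99.

K ≈ 4.99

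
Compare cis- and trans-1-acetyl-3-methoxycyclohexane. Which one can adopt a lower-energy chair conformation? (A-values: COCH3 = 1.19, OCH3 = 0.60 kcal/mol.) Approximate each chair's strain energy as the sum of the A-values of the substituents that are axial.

At 1,3 positions (parity same): cis → (e,e or a,a); trans → (a,e or e,a).
Best chair for cis: E = 0.00 kcal/mol; best chair for trans: E = 0.60 kcal/mol.
The cis isomer is lower by 0.60 kcal/mol.

cis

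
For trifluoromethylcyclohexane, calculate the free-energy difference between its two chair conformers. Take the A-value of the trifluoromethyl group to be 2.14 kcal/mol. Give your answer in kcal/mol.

A monosubstituted cyclohexane has one chair with the trifluoromethyl group axial (E = A = 2.14 kcal/mol) and one with it equatorial (E = 0).
ΔE = 2.14 − 0 = 2.14 kcal/mol.

2.14 kcal/mol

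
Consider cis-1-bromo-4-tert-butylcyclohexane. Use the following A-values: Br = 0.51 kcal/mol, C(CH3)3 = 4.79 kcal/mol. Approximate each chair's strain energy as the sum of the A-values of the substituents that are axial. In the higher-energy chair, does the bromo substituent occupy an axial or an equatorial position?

equatorial

C1 and C4 have opposite parity, so for the cis isomer the two substituents are one axial and one equatorial in each chair.
Chair I (bromo axial, tert-butyl equatorial): E = 0.51 kcal/mol.
Chair II (bromo equatorial, tert-butyl axial): E = 4.79 kcal/mol.
Chair II is the less stable (higher-energy) conformer, and in that chair the bromo group is equatorial.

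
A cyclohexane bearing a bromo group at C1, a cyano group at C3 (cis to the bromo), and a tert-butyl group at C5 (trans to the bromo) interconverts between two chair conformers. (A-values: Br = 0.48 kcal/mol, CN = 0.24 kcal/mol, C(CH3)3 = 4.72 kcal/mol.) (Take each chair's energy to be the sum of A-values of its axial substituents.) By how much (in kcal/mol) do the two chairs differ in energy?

Chair I (bromo axial, cyano axial, tert-butyl equatorial): E = 0.72 kcal/mol.
Chair II (bromo equatorial, cyano equatorial, tert-butyl axial): E = 4.72 kcal/mol.
ΔE = 4.72 − 0.72 = 4.00 kcal/mol; chair I is more stable.

4.00 kcal/mol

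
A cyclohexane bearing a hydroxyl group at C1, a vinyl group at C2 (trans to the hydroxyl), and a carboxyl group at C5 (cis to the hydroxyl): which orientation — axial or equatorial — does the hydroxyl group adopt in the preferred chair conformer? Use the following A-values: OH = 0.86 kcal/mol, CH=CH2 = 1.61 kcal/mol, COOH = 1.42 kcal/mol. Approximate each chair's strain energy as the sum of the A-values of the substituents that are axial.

equatorial

Chair I (hydroxyl axial, vinyl axial, carboxyl axial): E = 3.89 kcal/mol.
Chair II (hydroxyl equatorial, vinyl equatorial, carboxyl equatorial): E = 0.00 kcal/mol.
Chair II is the more stable (lower-energy) conformer, and in that chair the hydroxyl group is equatorial.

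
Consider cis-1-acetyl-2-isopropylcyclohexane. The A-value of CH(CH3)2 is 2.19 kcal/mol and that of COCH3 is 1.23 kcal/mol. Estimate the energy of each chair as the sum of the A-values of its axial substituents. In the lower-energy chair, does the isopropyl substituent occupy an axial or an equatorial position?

C1 and C2 have opposite parity, so for the cis isomer the two substituents are one axial and one equatorial in each chair.
Chair I (isopropyl axial, acetyl equatorial): E = 2.19 kcal/mol.
Chair II (isopropyl equatorial, acetyl axial): E = 1.23 kcal/mol.
Chair II is the more stable (lower-energy) conformer, and in that chair the isopropyl group is equatorial.

equatorial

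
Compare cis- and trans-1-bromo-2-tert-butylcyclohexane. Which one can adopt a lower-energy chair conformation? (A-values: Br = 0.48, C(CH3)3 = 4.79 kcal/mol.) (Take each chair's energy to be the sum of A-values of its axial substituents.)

trans

At 1,2 positions (parity opposite): cis → (a,e or e,a); trans → (e,e or a,a).
Best chair for cis: E = 0.48 kcal/mol; best chair for trans: E = 0.00 kcal/mol.
The trans isomer is lower by 0.48 kcal/mol.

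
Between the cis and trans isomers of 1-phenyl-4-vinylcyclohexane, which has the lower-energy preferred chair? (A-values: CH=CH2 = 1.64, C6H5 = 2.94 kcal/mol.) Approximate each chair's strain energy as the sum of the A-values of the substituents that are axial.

At 1,4 positions (parity opposite): cis → (a,e or e,a); trans → (e,e or a,a).
Best chair for cis: E = 1.64 kcal/mol; best chair for trans: E = 0.00 kcal/mol.
The trans isomer is lower by 1.64 kcal/mol.

trans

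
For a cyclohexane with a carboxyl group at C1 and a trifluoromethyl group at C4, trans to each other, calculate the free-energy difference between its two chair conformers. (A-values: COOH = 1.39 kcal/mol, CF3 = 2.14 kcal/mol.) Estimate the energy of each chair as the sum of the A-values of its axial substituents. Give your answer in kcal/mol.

3.53 kcal/mol

C1 and C4 have opposite parity, so for the trans isomer the two substituents are e,e in one chair and a,a in the other.
Chair I (carboxyl axial, trifluoromethyl axial): E = 3.53 kcal/mol.
Chair II (carboxyl equatorial, trifluoromethyl equatorial): E = 0.00 kcal/mol.
ΔE = 3.53 − 0.00 = 3.53 kcal/mol; chair II is more stable.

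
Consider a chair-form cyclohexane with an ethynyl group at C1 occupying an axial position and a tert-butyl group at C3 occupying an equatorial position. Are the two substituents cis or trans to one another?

trans

C1 and C3 have the same parity, so their axial bonds point in the same direction.
With same-parity carbons, two substituents on the same face are both axial or both equatorial; opposite faces give one of each.
Here the groups are axial/equatorial → opposite face → trans.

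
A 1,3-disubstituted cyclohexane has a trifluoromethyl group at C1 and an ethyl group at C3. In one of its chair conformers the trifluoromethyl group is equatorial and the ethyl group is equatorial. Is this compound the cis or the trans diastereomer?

cis

C1 and C3 have the same parity, so their axial bonds point in the same direction.
With same-parity carbons, two substituents on the same face are both axial or both equatorial; opposite faces give one of each.
Here the groups are equatorial/equatorial → same face → cis.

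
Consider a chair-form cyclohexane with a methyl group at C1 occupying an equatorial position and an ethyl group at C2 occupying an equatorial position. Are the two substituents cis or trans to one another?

C1 and C2 have opposite parity, so their axial bonds point in opposite directions.
With opposite-parity carbons, two substituents on the same face are one axial and one equatorial; opposite faces give both axial or both equatorial.
Here the groups are equatorial/equatorial → opposite face → trans.

trans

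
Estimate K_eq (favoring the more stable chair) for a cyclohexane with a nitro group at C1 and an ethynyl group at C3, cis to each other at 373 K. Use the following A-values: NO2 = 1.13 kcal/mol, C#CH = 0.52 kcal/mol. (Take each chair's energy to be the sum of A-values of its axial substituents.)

K ≈ 9.27

C1 and C3 have the same parity, so for the cis isomer the two substituents are e,e in one chair and a,a in the other.
Chair I (nitro axial, ethynyl axial): E = 1.65 kcal/mol; chair II (nitro equatorial, ethynyl equatorial): E = 0.00 kcal/mol.
ΔG = 1.65 kcal/mol between the two chairs.
K = exp(ΔG/RT) with R = 1.987×10⁻³ kcal mol⁻¹ K⁻¹ and T = 373 K gives K ≈ 9.27.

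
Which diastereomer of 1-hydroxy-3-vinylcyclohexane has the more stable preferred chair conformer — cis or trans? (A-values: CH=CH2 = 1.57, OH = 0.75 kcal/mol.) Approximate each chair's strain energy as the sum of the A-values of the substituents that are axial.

At 1,3 positions (parity same): cis → (e,e or a,a); trans → (a,e or e,a).
Best chair for cis: E = 0.00 kcal/mol; best chair for trans: E = 0.75 kcal/mol.
The cis isomer is lower by 0.75 kcal/mol.

cis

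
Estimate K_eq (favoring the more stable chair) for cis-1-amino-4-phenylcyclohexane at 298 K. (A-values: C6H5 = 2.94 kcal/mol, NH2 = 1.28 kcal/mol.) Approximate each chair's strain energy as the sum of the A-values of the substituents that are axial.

C1 and C4 have opposite parity, so for the cis isomer the two substituents are one axial and one equatorial in each chair.
Chair I (phenyl axial, amino equatorial): E = 2.94 kcal/mol; chair II (phenyl equatorial, amino axial): E = 1.28 kcal/mol.
ΔG = 1.66 kcal/mol between the two chairs.
K = exp(ΔG/RT) with R = 1.987×10⁻³ kcal mol⁻¹ K⁻¹ and T = 298 K gives K ≈ 16.5.

K ≈ 16.5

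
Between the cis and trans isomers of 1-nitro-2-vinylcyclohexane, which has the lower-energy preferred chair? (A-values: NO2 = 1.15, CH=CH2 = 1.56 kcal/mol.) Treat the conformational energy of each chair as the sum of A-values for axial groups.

At 1,2 positions (parity opposite): cis → (a,e or e,a); trans → (e,e or a,a).
Best chair for cis: E = 1.15 kcal/mol; best chair for trans: E = 0.00 kcal/mol.
The trans isomer is lower by 1.15 kcal/mol.

trans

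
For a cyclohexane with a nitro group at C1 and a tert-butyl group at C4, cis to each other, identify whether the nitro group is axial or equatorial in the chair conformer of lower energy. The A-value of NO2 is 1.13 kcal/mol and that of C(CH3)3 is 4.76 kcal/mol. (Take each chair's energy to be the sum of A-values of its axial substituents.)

axial

C1 and C4 have opposite parity, so for the cis isomer the two substituents are one axial and one equatorial in each chair.
Chair I (nitro axial, tert-butyl equatorial): E = 1.13 kcal/mol.
Chair II (nitro equatorial, tert-butyl axial): E = 4.76 kcal/mol.
Chair I is the more stable (lower-energy) conformer, and in that chair the nitro group is axial.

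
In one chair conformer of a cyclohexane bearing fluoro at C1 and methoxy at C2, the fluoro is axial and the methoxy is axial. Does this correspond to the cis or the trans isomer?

trans

C1 and C2 have opposite parity, so their axial bonds point in opposite directions.
With opposite-parity carbons, two substituents on the same face are one axial and one equatorial; opposite faces give both axial or both equatorial.
Here the groups are axial/axial → opposite face → trans.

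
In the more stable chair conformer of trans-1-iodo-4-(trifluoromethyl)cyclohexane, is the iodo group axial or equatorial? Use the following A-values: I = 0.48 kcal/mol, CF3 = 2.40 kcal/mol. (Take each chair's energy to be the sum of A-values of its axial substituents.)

equatorial

C1 and C4 have opposite parity, so for the trans isomer the two substituents are e,e in one chair and a,a in the other.
Chair I (iodo axial, trifluoromethyl axial): E = 2.88 kcal/mol.
Chair II (iodo equatorial, trifluoromethyl equatorial): E = 0.00 kcal/mol.
Chair II is the more stable (lower-energy) conformer, and in that chair the iodo group is equatorial.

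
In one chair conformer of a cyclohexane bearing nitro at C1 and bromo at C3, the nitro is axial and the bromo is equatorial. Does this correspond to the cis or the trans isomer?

trans

C1 and C3 have the same parity, so their axial bonds point in the same direction.
With same-parity carbons, two substituents on the same face are both axial or both equatorial; opposite faces give one of each.
Here the groups are axial/equatorial → opposite face → trans.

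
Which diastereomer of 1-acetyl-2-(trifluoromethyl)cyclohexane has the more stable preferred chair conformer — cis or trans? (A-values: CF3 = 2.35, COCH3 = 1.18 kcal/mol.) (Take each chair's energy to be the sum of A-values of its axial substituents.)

At 1,2 positions (parity opposite): cis → (a,e or e,a); trans → (e,e or a,a).
Best chair for cis: E = 1.18 kcal/mol; best chair for trans: E = 0.00 kcal/mol.
The trans isomer is lower by 1.18 kcal/mol.

trans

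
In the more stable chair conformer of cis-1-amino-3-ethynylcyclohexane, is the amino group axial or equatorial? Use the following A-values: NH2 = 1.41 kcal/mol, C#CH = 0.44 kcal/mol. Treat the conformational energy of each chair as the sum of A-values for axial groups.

equatorial

C1 and C3 have the same parity, so for the cis isomer the two substituents are e,e in one chair and a,a in the other.
Chair I (amino axial, ethynyl axial): E = 1.85 kcal/mol.
Chair II (amino equatorial, ethynyl equatorial): E = 0.00 kcal/mol.
Chair II is the more stable (lower-energy) conformer, and in that chair the amino group is equatorial.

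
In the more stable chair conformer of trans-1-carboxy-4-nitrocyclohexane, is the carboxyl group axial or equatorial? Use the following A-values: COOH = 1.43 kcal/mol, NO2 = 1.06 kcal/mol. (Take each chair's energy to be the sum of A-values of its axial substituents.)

C1 and C4 have opposite parity, so for the trans isomer the two substituents are e,e in one chair and a,a in the other.
Chair I (carboxyl axial, nitro axial): E = 2.49 kcal/mol.
Chair II (carboxyl equatorial, nitro equatorial): E = 0.00 kcal/mol.
Chair II is the more stable (lower-energy) conformer, and in that chair the carboxyl group is equatorial.

equatorial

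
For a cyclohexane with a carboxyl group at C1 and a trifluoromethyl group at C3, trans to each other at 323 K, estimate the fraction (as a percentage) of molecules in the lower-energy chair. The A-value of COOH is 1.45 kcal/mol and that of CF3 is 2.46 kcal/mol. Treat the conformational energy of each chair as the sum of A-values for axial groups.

C1 and C3 have the same parity, so for the trans isomer the two substituents are one axial and one equatorial in each chair.
Chair I (carboxyl axial, trifluoromethyl equatorial): E = 1.45 kcal/mol; chair II (carboxyl equatorial, trifluoromethyl axial): E = 2.46 kcal/mol.
ΔG = 1.01 kcal/mol between the two chairs.
K = exp(ΔG/RT) with R = 1.987×10⁻³ kcal mol⁻¹ K⁻¹ and T = 323 K gives K ≈ 4.82.
Fraction in the lower-energy chair = K/(K+1) = 82.8%.

82.8%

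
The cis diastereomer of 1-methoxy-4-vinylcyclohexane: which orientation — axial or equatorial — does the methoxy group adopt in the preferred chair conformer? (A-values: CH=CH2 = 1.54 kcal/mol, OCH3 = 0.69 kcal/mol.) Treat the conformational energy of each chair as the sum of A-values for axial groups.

axial

C1 and C4 have opposite parity, so for the cis isomer the two substituents are one axial and one equatorial in each chair.
Chair I (vinyl axial, methoxy equatorial): E = 1.54 kcal/mol.
Chair II (vinyl equatorial, methoxy axial): E = 0.69 kcal/mol.
Chair II is the more stable (lower-energy) conformer, and in that chair the methoxy group is axial.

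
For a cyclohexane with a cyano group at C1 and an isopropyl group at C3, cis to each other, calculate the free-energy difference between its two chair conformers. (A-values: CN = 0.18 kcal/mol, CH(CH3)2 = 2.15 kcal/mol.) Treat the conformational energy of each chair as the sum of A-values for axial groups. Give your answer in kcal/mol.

2.33 kcal/mol

C1 and C3 have the same parity, so for the cis isomer the two substituents are e,e in one chair and a,a in the other.
Chair I (cyano axial, isopropyl axial): E = 2.33 kcal/mol.
Chair II (cyano equatorial, isopropyl equatorial): E = 0.00 kcal/mol.
ΔE = 2.33 − 0.00 = 2.33 kcal/mol; chair II is more stable.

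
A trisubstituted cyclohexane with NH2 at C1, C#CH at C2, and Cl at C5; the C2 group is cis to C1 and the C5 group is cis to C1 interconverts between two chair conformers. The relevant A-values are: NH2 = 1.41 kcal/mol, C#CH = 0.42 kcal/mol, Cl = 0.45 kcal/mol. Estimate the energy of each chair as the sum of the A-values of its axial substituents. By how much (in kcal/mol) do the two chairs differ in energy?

Chair I (amino axial, ethynyl equatorial, chloro axial): E = 1.86 kcal/mol.
Chair II (amino equatorial, ethynyl axial, chloro equatorial): E = 0.42 kcal/mol.
ΔE = 1.86 − 0.42 = 1.44 kcal/mol; chair II is more stable.

1.44 kcal/mol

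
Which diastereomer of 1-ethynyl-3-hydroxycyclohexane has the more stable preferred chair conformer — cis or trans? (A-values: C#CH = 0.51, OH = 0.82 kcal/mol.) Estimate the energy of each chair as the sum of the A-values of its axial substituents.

cis

At 1,3 positions (parity same): cis → (e,e or a,a); trans → (a,e or e,a).
Best chair for cis: E = 0.00 kcal/mol; best chair for trans: E = 0.51 kcal/mol.
The cis isomer is lower by 0.51 kcal/mol.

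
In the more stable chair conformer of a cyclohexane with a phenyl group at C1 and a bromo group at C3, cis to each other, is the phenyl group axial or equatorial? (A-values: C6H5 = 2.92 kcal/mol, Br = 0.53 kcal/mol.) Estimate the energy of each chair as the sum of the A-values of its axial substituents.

C1 and C3 have the same parity, so for the cis isomer the two substituents are e,e in one chair and a,a in the other.
Chair I (phenyl axial, bromo axial): E = 3.45 kcal/mol.
Chair II (phenyl equatorial, bromo equatorial): E = 0.00 kcal/mol.
Chair II is the more stable (lower-energy) conformer, and in that chair the phenyl group is equatorial.

equatorial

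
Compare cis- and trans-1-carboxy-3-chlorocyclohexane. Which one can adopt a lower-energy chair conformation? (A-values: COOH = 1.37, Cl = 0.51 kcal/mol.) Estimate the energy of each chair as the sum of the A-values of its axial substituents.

At 1,3 positions (parity same): cis → (e,e or a,a); trans → (a,e or e,a).
Best chair for cis: E = 0.00 kcal/mol; best chair for trans: E = 0.51 kcal/mol.
The cis isomer is lower by 0.51 kcal/mol.

cis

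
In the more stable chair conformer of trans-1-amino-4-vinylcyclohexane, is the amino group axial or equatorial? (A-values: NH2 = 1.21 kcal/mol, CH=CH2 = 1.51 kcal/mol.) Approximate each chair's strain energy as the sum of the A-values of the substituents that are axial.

equatorial

C1 and C4 have opposite parity, so for the trans isomer the two substituents are e,e in one chair and a,a in the other.
Chair I (amino axial, vinyl axial): E = 2.72 kcal/mol.
Chair II (amino equatorial, vinyl equatorial): E = 0.00 kcal/mol.
Chair II is the more stable (lower-energy) conformer, and in that chair the amino group is equatorial.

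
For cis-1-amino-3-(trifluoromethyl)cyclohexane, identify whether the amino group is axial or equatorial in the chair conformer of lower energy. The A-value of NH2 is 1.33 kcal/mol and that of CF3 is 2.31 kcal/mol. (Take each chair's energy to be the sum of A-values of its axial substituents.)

equatorial

C1 and C3 have the same parity, so for the cis isomer the two substituents are e,e in one chair and a,a in the other.
Chair I (amino axial, trifluoromethyl axial): E = 3.64 kcal/mol.
Chair II (amino equatorial, trifluoromethyl equatorial): E = 0.00 kcal/mol.
Chair II is the more stable (lower-energy) conformer, and in that chair the amino group is equatorial.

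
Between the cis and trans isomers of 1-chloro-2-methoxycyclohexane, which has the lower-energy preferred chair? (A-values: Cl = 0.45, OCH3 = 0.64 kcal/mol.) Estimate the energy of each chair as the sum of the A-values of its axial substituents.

At 1,2 positions (parity opposite): cis → (a,e or e,a); trans → (e,e or a,a).
Best chair for cis: E = 0.45 kcal/mol; best chair for trans: E = 0.00 kcal/mol.
The trans isomer is lower by 0.45 kcal/mol.

trans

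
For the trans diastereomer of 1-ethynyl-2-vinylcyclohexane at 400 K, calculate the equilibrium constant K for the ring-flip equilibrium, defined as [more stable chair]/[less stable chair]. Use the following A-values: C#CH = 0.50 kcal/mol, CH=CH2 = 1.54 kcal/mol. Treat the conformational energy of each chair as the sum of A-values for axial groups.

C1 and C2 have opposite parity, so for the trans isomer the two substituents are e,e in one chair and a,a in the other.
Chair I (ethynyl axial, vinyl axial): E = 2.04 kcal/mol; chair II (ethynyl equatorial, vinyl equatorial): E = 0.00 kcal/mol.
ΔG = 2.04 kcal/mol between the two chairs.
K = exp(ΔG/RT) with R = 1.987×10⁻³ kcal mol⁻¹ K⁻¹ and T = 400 K gives K ≈ 13.

K ≈ 13.0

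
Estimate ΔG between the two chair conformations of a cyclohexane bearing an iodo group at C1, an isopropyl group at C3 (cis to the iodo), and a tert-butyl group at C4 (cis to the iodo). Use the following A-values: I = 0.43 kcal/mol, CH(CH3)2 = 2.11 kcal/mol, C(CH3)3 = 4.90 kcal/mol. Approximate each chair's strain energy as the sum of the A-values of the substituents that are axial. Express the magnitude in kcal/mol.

Chair I (iodo axial, isopropyl axial, tert-butyl equatorial): E = 2.54 kcal/mol.
Chair II (iodo equatorial, isopropyl equatorial, tert-butyl axial): E = 4.90 kcal/mol.
ΔE = 4.90 − 2.54 = 2.36 kcal/mol; chair I is more stable.

2.36 kcal/mol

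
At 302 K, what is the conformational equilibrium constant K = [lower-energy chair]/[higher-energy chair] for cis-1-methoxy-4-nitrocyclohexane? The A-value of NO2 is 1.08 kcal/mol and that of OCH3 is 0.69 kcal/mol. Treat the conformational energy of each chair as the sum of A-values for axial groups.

K ≈ 1.92

C1 and C4 have opposite parity, so for the cis isomer the two substituents are one axial and one equatorial in each chair.
Chair I (nitro axial, methoxy equatorial): E = 1.08 kcal/mol; chair II (nitro equatorial, methoxy axial): E = 0.69 kcal/mol.
ΔG = 0.39 kcal/mol between the two chairs.
K = exp(ΔG/RT) with R = 1.987×10⁻³ kcal mol⁻¹ K⁻¹ and T = 302 K gives K ≈ 1.92.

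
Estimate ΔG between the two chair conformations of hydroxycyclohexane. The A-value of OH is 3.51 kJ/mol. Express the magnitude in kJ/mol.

A monosubstituted cyclohexane has one chair with the hydroxyl group axial (E = A = 3.51 kJ/mol) and one with it equatorial (E = 0).
ΔE = 3.51 − 0 = 3.51 kJ/mol.

3.51 kJ/mol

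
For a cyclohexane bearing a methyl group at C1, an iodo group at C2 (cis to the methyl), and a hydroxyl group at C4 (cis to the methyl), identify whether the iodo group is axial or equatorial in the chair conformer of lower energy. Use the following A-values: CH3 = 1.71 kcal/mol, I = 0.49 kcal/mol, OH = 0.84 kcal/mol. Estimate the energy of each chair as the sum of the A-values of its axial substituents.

Chair I (methyl axial, iodo equatorial, hydroxyl equatorial): E = 1.71 kcal/mol.
Chair II (methyl equatorial, iodo axial, hydroxyl axial): E = 1.33 kcal/mol.
Chair II is the more stable (lower-energy) conformer, and in that chair the iodo group is axial.

axial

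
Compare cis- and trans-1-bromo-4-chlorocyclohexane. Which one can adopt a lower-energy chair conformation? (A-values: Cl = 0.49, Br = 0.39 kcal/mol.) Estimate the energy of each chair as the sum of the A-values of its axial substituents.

trans

At 1,4 positions (parity opposite): cis → (a,e or e,a); trans → (e,e or a,a).
Best chair for cis: E = 0.39 kcal/mol; best chair for trans: E = 0.00 kcal/mol.
The trans isomer is lower by 0.39 kcal/mol.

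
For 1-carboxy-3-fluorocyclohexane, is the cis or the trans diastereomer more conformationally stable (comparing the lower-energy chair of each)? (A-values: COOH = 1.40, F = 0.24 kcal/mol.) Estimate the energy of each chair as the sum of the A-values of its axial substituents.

cis

At 1,3 positions (parity same): cis → (e,e or a,a); trans → (a,e or e,a).
Best chair for cis: E = 0.00 kcal/mol; best chair for trans: E = 0.24 kcal/mol.
The cis isomer is lower by 0.24 kcal/mol.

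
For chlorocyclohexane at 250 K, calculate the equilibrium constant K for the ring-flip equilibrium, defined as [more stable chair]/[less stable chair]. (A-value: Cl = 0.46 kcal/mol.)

One chair has the chloro group axial (E = 0.46 kcal/mol) and the other has it equatorial (E = 0).
ΔG = 0.46 kcal/mol between the two chairs.
K = exp(ΔG/RT) with R = 1.987×10⁻³ kcal mol⁻¹ K⁻¹ and T = 250 K gives K ≈ 2.52.

K ≈ 2.52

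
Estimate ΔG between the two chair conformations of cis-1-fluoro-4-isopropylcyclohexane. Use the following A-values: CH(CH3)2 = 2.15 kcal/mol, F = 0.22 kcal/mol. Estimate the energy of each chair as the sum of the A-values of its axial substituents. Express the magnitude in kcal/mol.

C1 and C4 have opposite parity, so for the cis isomer the two substituents are one axial and one equatorial in each chair.
Chair I (isopropyl axial, fluoro equatorial): E = 2.15 kcal/mol.
Chair II (isopropyl equatorial, fluoro axial): E = 0.22 kcal/mol.
ΔE = 2.15 − 0.22 = 1.93 kcal/mol; chair II is more stable.

1.93 kcal/mol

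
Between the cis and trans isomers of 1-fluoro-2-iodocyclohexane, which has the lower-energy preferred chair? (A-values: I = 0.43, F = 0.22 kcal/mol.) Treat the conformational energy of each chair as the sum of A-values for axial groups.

At 1,2 positions (parity opposite): cis → (a,e or e,a); trans → (e,e or a,a).
Best chair for cis: E = 0.22 kcal/mol; best chair for trans: E = 0.00 kcal/mol.
The trans isomer is lower by 0.22 kcal/mol.

trans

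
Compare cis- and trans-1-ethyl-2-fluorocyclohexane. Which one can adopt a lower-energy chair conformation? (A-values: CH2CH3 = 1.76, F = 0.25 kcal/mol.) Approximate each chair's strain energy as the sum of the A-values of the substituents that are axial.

trans

At 1,2 positions (parity opposite): cis → (a,e or e,a); trans → (e,e or a,a).
Best chair for cis: E = 0.25 kcal/mol; best chair for trans: E = 0.00 kcal/mol.
The trans isomer is lower by 0.25 kcal/mol.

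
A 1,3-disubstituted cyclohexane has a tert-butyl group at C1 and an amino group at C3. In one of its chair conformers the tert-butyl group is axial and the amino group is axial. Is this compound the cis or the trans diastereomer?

cis

C1 and C3 have the same parity, so their axial bonds point in the same direction.
With same-parity carbons, two substituents on the same face are both axial or both equatorial; opposite faces give one of each.
Here the groups are axial/axial → same face → cis.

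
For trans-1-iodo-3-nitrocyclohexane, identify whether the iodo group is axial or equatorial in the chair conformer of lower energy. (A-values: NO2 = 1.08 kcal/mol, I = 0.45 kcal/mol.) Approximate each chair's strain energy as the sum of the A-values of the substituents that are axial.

C1 and C3 have the same parity, so for the trans isomer the two substituents are one axial and one equatorial in each chair.
Chair I (nitro axial, iodo equatorial): E = 1.08 kcal/mol.
Chair II (nitro equatorial, iodo axial): E = 0.45 kcal/mol.
Chair II is the more stable (lower-energy) conformer, and in that chair the iodo group is axial.

axial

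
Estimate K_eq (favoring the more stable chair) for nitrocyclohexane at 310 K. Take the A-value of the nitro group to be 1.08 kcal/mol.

K ≈ 5.77

One chair has the nitro group axial (E = 1.08 kcal/mol) and the other has it equatorial (E = 0).
ΔG = 1.08 kcal/mol between the two chairs.
K = exp(ΔG/RT) with R = 1.987×10⁻³ kcal mol⁻¹ K⁻¹ and T = 310 K gives K ≈ 5.77.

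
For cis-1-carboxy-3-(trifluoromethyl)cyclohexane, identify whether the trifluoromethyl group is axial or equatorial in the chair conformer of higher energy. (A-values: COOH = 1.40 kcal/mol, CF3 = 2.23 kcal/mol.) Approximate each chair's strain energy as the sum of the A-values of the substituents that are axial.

axial

C1 and C3 have the same parity, so for the cis isomer the two substituents are e,e in one chair and a,a in the other.
Chair I (carboxyl axial, trifluoromethyl axial): E = 3.63 kcal/mol.
Chair II (carboxyl equatorial, trifluoromethyl equatorial): E = 0.00 kcal/mol.
Chair I is the less stable (higher-energy) conformer, and in that chair the trifluoromethyl group is axial.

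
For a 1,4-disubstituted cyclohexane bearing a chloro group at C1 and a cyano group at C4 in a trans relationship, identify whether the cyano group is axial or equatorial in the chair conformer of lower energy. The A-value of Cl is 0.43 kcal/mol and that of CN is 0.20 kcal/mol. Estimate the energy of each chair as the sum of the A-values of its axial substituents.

C1 and C4 have opposite parity, so for the trans isomer the two substituents are e,e in one chair and a,a in the other.
Chair I (chloro axial, cyano axial): E = 0.63 kcal/mol.
Chair II (chloro equatorial, cyano equatorial): E = 0.00 kcal/mol.
Chair II is the more stable (lower-energy) conformer, and in that chair the cyano group is equatorial.

equatorial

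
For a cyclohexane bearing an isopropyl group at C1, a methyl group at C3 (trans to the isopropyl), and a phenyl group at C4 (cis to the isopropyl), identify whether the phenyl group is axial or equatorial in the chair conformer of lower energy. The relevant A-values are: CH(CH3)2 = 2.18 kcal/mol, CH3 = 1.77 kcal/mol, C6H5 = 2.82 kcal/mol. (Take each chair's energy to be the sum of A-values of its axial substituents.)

equatorial

Chair I (isopropyl axial, methyl equatorial, phenyl equatorial): E = 2.18 kcal/mol.
Chair II (isopropyl equatorial, methyl axial, phenyl axial): E = 4.59 kcal/mol.
Chair I is the more stable (lower-energy) conformer, and in that chair the phenyl group is equatorial.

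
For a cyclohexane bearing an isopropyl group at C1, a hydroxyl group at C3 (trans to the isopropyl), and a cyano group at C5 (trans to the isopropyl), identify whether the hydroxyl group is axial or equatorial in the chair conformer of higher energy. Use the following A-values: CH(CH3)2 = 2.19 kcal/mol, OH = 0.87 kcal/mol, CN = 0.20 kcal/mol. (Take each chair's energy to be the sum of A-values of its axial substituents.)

equatorial

Chair I (isopropyl axial, hydroxyl equatorial, cyano equatorial): E = 2.19 kcal/mol.
Chair II (isopropyl equatorial, hydroxyl axial, cyano axial): E = 1.07 kcal/mol.
Chair I is the less stable (higher-energy) conformer, and in that chair the hydroxyl group is equatorial.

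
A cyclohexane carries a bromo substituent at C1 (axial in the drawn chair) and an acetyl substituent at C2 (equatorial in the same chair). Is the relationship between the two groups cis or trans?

cis

C1 and C2 have opposite parity, so their axial bonds point in opposite directions.
With opposite-parity carbons, two substituents on the same face are one axial and one equatorial; opposite faces give both axial or both equatorial.
Here the groups are axial/equatorial → same face → cis.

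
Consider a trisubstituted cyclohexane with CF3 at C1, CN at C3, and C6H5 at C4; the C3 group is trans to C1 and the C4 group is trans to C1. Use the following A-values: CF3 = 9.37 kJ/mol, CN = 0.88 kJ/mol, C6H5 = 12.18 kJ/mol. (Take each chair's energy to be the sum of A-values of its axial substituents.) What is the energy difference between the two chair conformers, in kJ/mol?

Chair I (trifluoromethyl axial, cyano equatorial, phenyl axial): E = 21.55 kJ/mol.
Chair II (trifluoromethyl equatorial, cyano axial, phenyl equatorial): E = 0.88 kJ/mol.
ΔE = 21.55 − 0.88 = 20.67 kJ/mol; chair II is more stable.

20.67 kJ/mol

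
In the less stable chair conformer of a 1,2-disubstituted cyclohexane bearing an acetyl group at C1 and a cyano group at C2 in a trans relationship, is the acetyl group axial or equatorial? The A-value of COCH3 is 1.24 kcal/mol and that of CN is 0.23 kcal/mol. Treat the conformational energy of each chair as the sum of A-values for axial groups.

C1 and C2 have opposite parity, so for the trans isomer the two substituents are e,e in one chair and a,a in the other.
Chair I (acetyl axial, cyano axial): E = 1.47 kcal/mol.
Chair II (acetyl equatorial, cyano equatorial): E = 0.00 kcal/mol.
Chair I is the less stable (higher-energy) conformer, and in that chair the acetyl group is axial.

axial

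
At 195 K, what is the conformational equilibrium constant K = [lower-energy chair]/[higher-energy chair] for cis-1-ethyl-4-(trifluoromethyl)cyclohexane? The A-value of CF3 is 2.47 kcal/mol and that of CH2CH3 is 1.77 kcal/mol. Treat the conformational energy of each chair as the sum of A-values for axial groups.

K ≈ 6.09

C1 and C4 have opposite parity, so for the cis isomer the two substituents are one axial and one equatorial in each chair.
Chair I (trifluoromethyl axial, ethyl equatorial): E = 2.47 kcal/mol; chair II (trifluoromethyl equatorial, ethyl axial): E = 1.77 kcal/mol.
ΔG = 0.70 kcal/mol between the two chairs.
K = exp(ΔG/RT) with R = 1.987×10⁻³ kcal mol⁻¹ K⁻¹ and T = 195 K gives K ≈ 6.09.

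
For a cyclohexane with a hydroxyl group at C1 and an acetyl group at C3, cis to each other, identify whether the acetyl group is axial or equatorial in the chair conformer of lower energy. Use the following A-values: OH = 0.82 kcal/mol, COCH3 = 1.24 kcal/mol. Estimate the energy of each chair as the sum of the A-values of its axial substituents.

C1 and C3 have the same parity, so for the cis isomer the two substituents are e,e in one chair and a,a in the other.
Chair I (hydroxyl axial, acetyl axial): E = 2.06 kcal/mol.
Chair II (hydroxyl equatorial, acetyl equatorial): E = 0.00 kcal/mol.
Chair II is the more stable (lower-energy) conformer, and in that chair the acetyl group is equatorial.

equatorial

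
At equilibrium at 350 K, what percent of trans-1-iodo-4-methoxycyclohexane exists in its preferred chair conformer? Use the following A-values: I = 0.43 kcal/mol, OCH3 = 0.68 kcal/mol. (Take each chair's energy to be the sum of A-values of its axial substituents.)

C1 and C4 have opposite parity, so for the trans isomer the two substituents are e,e in one chair and a,a in the other.
Chair I (iodo axial, methoxy axial): E = 1.11 kcal/mol; chair II (iodo equatorial, methoxy equatorial): E = 0.00 kcal/mol.
ΔG = 1.11 kcal/mol between the two chairs.
K = exp(ΔG/RT) with R = 1.987×10⁻³ kcal mol⁻¹ K⁻¹ and T = 350 K gives K ≈ 4.93.
Fraction in the lower-energy chair = K/(K+1) = 83.1%.

83.1%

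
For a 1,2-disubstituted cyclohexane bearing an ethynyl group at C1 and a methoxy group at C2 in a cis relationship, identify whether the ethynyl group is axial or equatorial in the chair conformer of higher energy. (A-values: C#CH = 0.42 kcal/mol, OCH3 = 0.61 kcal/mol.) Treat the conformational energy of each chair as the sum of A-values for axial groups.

equatorial

C1 and C2 have opposite parity, so for the cis isomer the two substituents are one axial and one equatorial in each chair.
Chair I (ethynyl axial, methoxy equatorial): E = 0.42 kcal/mol.
Chair II (ethynyl equatorial, methoxy axial): E = 0.61 kcal/mol.
Chair II is the less stable (higher-energy) conformer, and in that chair the ethynyl group is equatorial.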